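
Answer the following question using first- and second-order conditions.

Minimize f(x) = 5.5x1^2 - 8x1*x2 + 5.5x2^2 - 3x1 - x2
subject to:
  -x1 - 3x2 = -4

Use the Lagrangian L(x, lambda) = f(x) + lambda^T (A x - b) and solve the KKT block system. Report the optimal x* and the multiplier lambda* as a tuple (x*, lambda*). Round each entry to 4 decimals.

Form the Lagrangian:
  L(x, lambda) = (1/2) x^T Q x + c^T x + lambda^T (A x - b)
Stationarity (grad_x L = 0): Q x + c + A^T lambda = 0.
Primal feasibility: A x = b.

This gives the KKT block system:
  [ Q   A^T ] [ x     ]   [-c ]
  [ A    0  ] [ lambda ] = [ b ]

Solving the linear system:
  x*      = (1.038, 0.9873)
  lambda* = (0.519)
  f(x*)   = -1.0127

x* = (1.038, 0.9873), lambda* = (0.519)


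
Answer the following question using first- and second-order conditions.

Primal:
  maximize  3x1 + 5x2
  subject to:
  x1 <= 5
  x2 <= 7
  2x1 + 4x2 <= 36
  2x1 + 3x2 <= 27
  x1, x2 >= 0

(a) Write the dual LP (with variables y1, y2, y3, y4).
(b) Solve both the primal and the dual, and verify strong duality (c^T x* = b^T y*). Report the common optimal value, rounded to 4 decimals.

The standard primal-dual pair for 'max c^T x s.t. A x <= b, x >= 0' is:
  Dual:  min b^T y  s.t.  A^T y >= c,  y >= 0.

So the dual LP is:
  minimize  5y1 + 7y2 + 36y3 + 27y4
  subject to:
    y1 + 2y3 + 2y4 >= 3
    y2 + 4y3 + 3y4 >= 5
    y1, y2, y3, y4 >= 0

Solving the primal: x* = (3, 7).
  primal value c^T x* = 44.
Solving the dual: y* = (0, 0.5, 0, 1.5).
  dual value b^T y* = 44.
Strong duality: c^T x* = b^T y*. Confirmed.

44


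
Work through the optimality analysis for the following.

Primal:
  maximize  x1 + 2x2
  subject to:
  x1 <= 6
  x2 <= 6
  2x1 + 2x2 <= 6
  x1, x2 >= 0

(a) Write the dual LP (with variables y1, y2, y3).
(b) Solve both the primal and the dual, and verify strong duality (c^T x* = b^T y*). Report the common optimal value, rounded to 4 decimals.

The standard primal-dual pair for 'max c^T x s.t. A x <= b, x >= 0' is:
  Dual:  min b^T y  s.t.  A^T y >= c,  y >= 0.

So the dual LP is:
  minimize  6y1 + 6y2 + 6y3
  subject to:
    y1 + 2y3 >= 1
    y2 + 2y3 >= 2
    y1, y2, y3 >= 0

Solving the primal: x* = (0, 3).
  primal value c^T x* = 6.
Solving the dual: y* = (0, 0, 1).
  dual value b^T y* = 6.
Strong duality: c^T x* = b^T y*. Confirmed.

6


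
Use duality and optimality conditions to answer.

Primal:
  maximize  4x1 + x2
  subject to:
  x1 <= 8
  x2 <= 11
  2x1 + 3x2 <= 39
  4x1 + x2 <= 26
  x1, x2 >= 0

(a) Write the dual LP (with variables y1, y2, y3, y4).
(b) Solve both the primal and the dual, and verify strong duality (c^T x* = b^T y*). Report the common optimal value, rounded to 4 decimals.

The standard primal-dual pair for 'max c^T x s.t. A x <= b, x >= 0' is:
  Dual:  min b^T y  s.t.  A^T y >= c,  y >= 0.

So the dual LP is:
  minimize  8y1 + 11y2 + 39y3 + 26y4
  subject to:
    y1 + 2y3 + 4y4 >= 4
    y2 + 3y3 + y4 >= 1
    y1, y2, y3, y4 >= 0

Solving the primal: x* = (3.9, 10.4).
  primal value c^T x* = 26.
Solving the dual: y* = (0, 0, 0, 1).
  dual value b^T y* = 26.
Strong duality: c^T x* = b^T y*. Confirmed.

26


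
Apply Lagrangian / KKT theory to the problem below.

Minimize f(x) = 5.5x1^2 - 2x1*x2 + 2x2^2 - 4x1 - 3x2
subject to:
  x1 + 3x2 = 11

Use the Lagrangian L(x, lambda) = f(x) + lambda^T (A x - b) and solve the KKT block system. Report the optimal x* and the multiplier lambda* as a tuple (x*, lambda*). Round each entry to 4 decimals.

Form the Lagrangian:
  L(x, lambda) = (1/2) x^T Q x + c^T x + lambda^T (A x - b)
Stationarity (grad_x L = 0): Q x + c + A^T lambda = 0.
Primal feasibility: A x = b.

This gives the KKT block system:
  [ Q   A^T ] [ x     ]   [-c ]
  [ A    0  ] [ lambda ] = [ b ]

Solving the linear system:
  x*      = (1.1913, 3.2696)
  lambda* = (-2.5652)
  f(x*)   = 6.8217

x* = (1.1913, 3.2696), lambda* = (-2.5652)


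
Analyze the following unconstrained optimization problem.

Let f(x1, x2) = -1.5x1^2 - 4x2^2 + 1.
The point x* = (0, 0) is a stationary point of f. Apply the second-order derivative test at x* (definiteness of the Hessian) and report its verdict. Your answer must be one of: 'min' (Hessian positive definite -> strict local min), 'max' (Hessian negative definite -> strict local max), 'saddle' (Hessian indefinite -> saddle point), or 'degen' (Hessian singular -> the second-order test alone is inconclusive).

Compute the Hessian H = grad^2 f:
  H = [[-3, 0], [0, -8]]
Verify stationarity: grad f(x*) = H x* + g = (0, 0).
Eigenvalues of H: -8, -3.
Both eigenvalues < 0, so H is negative definite -> x* is a strict local max.

max


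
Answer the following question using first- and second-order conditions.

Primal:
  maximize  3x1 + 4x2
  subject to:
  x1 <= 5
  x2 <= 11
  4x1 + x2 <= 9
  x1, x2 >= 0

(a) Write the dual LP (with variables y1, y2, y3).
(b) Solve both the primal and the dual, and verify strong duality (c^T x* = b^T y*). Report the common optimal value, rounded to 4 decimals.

The standard primal-dual pair for 'max c^T x s.t. A x <= b, x >= 0' is:
  Dual:  min b^T y  s.t.  A^T y >= c,  y >= 0.

So the dual LP is:
  minimize  5y1 + 11y2 + 9y3
  subject to:
    y1 + 4y3 >= 3
    y2 + y3 >= 4
    y1, y2, y3 >= 0

Solving the primal: x* = (0, 9).
  primal value c^T x* = 36.
Solving the dual: y* = (0, 0, 4).
  dual value b^T y* = 36.
Strong duality: c^T x* = b^T y*. Confirmed.

36


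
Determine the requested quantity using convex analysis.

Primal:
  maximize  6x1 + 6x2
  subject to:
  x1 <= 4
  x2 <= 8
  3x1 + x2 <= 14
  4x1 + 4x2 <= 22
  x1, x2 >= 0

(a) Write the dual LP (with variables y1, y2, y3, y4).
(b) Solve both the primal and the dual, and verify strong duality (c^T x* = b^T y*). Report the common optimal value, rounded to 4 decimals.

The standard primal-dual pair for 'max c^T x s.t. A x <= b, x >= 0' is:
  Dual:  min b^T y  s.t.  A^T y >= c,  y >= 0.

So the dual LP is:
  minimize  4y1 + 8y2 + 14y3 + 22y4
  subject to:
    y1 + 3y3 + 4y4 >= 6
    y2 + y3 + 4y4 >= 6
    y1, y2, y3, y4 >= 0

Solving the primal: x* = (4, 1.5).
  primal value c^T x* = 33.
Solving the dual: y* = (0, 0, 0, 1.5).
  dual value b^T y* = 33.
Strong duality: c^T x* = b^T y*. Confirmed.

33


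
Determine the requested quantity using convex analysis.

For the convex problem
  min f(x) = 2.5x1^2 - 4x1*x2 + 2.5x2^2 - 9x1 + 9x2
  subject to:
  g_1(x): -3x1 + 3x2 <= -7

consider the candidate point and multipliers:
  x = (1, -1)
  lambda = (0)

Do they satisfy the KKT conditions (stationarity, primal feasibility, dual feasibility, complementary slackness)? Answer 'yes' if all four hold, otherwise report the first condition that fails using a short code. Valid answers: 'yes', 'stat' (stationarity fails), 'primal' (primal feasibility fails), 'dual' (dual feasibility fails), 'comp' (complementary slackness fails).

Gradient of f: grad f(x) = Q x + c = (0, 0)
Constraint values g_i(x) = a_i^T x - b_i:
  g_1((1, -1)) = 1
Stationarity residual: grad f(x) + sum_i lambda_i a_i = (0, 0)
  -> stationarity OK
Primal feasibility (all g_i <= 0): FAILS
Dual feasibility (all lambda_i >= 0): OK
Complementary slackness (lambda_i * g_i(x) = 0 for all i): OK

Verdict: the first failing condition is primal_feasibility -> primal.

primal


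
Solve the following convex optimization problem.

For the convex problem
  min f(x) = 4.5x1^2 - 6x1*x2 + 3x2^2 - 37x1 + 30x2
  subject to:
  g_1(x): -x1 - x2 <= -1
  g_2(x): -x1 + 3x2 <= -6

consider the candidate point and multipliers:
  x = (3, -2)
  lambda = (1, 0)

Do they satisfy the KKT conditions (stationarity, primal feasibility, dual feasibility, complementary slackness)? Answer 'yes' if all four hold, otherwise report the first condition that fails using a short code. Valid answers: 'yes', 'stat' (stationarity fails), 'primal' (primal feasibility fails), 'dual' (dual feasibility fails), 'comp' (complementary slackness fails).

Gradient of f: grad f(x) = Q x + c = (2, 0)
Constraint values g_i(x) = a_i^T x - b_i:
  g_1((3, -2)) = 0
  g_2((3, -2)) = -3
Stationarity residual: grad f(x) + sum_i lambda_i a_i = (1, -1)
  -> stationarity FAILS
Primal feasibility (all g_i <= 0): OK
Dual feasibility (all lambda_i >= 0): OK
Complementary slackness (lambda_i * g_i(x) = 0 for all i): OK

Verdict: the first failing condition is stationarity -> stat.

stat


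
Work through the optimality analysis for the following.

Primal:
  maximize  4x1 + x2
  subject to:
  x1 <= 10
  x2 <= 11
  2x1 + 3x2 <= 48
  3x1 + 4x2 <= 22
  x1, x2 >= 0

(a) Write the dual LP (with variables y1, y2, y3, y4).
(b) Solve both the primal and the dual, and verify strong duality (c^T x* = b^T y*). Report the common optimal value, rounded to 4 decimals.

The standard primal-dual pair for 'max c^T x s.t. A x <= b, x >= 0' is:
  Dual:  min b^T y  s.t.  A^T y >= c,  y >= 0.

So the dual LP is:
  minimize  10y1 + 11y2 + 48y3 + 22y4
  subject to:
    y1 + 2y3 + 3y4 >= 4
    y2 + 3y3 + 4y4 >= 1
    y1, y2, y3, y4 >= 0

Solving the primal: x* = (7.3333, 0).
  primal value c^T x* = 29.3333.
Solving the dual: y* = (0, 0, 0, 1.3333).
  dual value b^T y* = 29.3333.
Strong duality: c^T x* = b^T y*. Confirmed.

29.3333


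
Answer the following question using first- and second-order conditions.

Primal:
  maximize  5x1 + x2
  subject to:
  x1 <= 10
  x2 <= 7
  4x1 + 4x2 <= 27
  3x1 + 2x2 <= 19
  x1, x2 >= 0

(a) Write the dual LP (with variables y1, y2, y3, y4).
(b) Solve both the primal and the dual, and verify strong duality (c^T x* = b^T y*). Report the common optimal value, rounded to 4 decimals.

The standard primal-dual pair for 'max c^T x s.t. A x <= b, x >= 0' is:
  Dual:  min b^T y  s.t.  A^T y >= c,  y >= 0.

So the dual LP is:
  minimize  10y1 + 7y2 + 27y3 + 19y4
  subject to:
    y1 + 4y3 + 3y4 >= 5
    y2 + 4y3 + 2y4 >= 1
    y1, y2, y3, y4 >= 0

Solving the primal: x* = (6.3333, 0).
  primal value c^T x* = 31.6667.
Solving the dual: y* = (0, 0, 0, 1.6667).
  dual value b^T y* = 31.6667.
Strong duality: c^T x* = b^T y*. Confirmed.

31.6667


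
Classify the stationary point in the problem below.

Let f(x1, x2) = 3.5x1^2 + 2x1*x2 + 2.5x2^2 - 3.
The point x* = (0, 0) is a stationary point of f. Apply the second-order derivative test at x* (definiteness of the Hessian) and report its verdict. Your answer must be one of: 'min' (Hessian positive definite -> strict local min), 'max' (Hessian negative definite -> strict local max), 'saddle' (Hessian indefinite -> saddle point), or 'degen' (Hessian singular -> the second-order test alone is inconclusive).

Compute the Hessian H = grad^2 f:
  H = [[7, 2], [2, 5]]
Verify stationarity: grad f(x*) = H x* + g = (0, 0).
Eigenvalues of H: 3.7639, 8.2361.
Both eigenvalues > 0, so H is positive definite -> x* is a strict local min.

min


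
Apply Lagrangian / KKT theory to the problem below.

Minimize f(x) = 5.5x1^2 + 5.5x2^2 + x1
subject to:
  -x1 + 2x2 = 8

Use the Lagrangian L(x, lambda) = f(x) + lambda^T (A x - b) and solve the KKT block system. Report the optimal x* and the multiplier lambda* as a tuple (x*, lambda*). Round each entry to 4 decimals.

Form the Lagrangian:
  L(x, lambda) = (1/2) x^T Q x + c^T x + lambda^T (A x - b)
Stationarity (grad_x L = 0): Q x + c + A^T lambda = 0.
Primal feasibility: A x = b.

This gives the KKT block system:
  [ Q   A^T ] [ x     ]   [-c ]
  [ A    0  ] [ lambda ] = [ b ]

Solving the linear system:
  x*      = (-1.6727, 3.1636)
  lambda* = (-17.4)
  f(x*)   = 68.7636

x* = (-1.6727, 3.1636), lambda* = (-17.4)


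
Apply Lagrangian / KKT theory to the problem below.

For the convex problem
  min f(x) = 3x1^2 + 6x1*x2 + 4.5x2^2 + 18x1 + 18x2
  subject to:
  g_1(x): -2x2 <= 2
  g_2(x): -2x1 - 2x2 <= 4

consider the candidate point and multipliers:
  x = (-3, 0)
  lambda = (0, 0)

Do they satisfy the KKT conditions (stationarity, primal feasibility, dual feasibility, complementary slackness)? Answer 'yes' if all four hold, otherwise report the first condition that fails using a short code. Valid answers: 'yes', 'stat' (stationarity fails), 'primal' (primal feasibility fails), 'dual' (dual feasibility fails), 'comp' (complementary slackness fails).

Gradient of f: grad f(x) = Q x + c = (0, 0)
Constraint values g_i(x) = a_i^T x - b_i:
  g_1((-3, 0)) = -2
  g_2((-3, 0)) = 2
Stationarity residual: grad f(x) + sum_i lambda_i a_i = (0, 0)
  -> stationarity OK
Primal feasibility (all g_i <= 0): FAILS
Dual feasibility (all lambda_i >= 0): OK
Complementary slackness (lambda_i * g_i(x) = 0 for all i): OK

Verdict: the first failing condition is primal_feasibility -> primal.

primal


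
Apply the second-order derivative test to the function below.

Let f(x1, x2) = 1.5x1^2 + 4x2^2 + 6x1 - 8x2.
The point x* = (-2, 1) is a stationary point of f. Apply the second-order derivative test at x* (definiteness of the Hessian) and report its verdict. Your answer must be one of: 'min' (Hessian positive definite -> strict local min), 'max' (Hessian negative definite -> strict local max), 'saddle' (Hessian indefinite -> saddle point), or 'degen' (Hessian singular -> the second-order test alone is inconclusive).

Compute the Hessian H = grad^2 f:
  H = [[3, 0], [0, 8]]
Verify stationarity: grad f(x*) = H x* + g = (0, 0).
Eigenvalues of H: 3, 8.
Both eigenvalues > 0, so H is positive definite -> x* is a strict local min.

min


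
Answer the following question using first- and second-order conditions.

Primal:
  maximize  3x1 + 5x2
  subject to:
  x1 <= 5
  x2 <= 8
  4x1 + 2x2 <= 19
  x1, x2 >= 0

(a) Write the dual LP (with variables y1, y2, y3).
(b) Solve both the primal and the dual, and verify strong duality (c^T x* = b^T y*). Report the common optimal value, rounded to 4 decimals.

The standard primal-dual pair for 'max c^T x s.t. A x <= b, x >= 0' is:
  Dual:  min b^T y  s.t.  A^T y >= c,  y >= 0.

So the dual LP is:
  minimize  5y1 + 8y2 + 19y3
  subject to:
    y1 + 4y3 >= 3
    y2 + 2y3 >= 5
    y1, y2, y3 >= 0

Solving the primal: x* = (0.75, 8).
  primal value c^T x* = 42.25.
Solving the dual: y* = (0, 3.5, 0.75).
  dual value b^T y* = 42.25.
Strong duality: c^T x* = b^T y*. Confirmed.

42.25


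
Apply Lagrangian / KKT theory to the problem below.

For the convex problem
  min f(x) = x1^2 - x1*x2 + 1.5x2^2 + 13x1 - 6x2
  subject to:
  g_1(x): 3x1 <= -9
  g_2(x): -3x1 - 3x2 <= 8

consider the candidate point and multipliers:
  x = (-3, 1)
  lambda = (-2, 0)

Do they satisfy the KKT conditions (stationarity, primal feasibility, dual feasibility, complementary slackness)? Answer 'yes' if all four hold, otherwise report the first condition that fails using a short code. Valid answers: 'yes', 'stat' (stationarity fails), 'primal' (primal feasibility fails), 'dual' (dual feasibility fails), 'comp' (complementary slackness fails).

Gradient of f: grad f(x) = Q x + c = (6, 0)
Constraint values g_i(x) = a_i^T x - b_i:
  g_1((-3, 1)) = 0
  g_2((-3, 1)) = -2
Stationarity residual: grad f(x) + sum_i lambda_i a_i = (0, 0)
  -> stationarity OK
Primal feasibility (all g_i <= 0): OK
Dual feasibility (all lambda_i >= 0): FAILS
Complementary slackness (lambda_i * g_i(x) = 0 for all i): OK

Verdict: the first failing condition is dual_feasibility -> dual.

dual


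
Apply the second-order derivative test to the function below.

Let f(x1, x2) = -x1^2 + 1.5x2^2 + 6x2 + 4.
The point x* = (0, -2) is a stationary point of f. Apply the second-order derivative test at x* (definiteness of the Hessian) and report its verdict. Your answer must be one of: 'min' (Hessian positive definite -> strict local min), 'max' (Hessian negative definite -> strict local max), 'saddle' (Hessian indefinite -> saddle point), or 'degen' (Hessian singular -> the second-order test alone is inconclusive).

Compute the Hessian H = grad^2 f:
  H = [[-2, 0], [0, 3]]
Verify stationarity: grad f(x*) = H x* + g = (0, 0).
Eigenvalues of H: -2, 3.
Eigenvalues have mixed signs, so H is indefinite -> x* is a saddle point.

saddle


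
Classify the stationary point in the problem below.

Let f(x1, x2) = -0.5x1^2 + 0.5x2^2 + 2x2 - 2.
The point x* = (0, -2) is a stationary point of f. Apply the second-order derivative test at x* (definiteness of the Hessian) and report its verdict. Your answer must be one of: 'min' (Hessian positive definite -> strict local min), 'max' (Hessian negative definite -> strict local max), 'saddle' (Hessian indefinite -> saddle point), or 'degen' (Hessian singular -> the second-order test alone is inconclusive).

Compute the Hessian H = grad^2 f:
  H = [[-1, 0], [0, 1]]
Verify stationarity: grad f(x*) = H x* + g = (0, 0).
Eigenvalues of H: -1, 1.
Eigenvalues have mixed signs, so H is indefinite -> x* is a saddle point.

saddle


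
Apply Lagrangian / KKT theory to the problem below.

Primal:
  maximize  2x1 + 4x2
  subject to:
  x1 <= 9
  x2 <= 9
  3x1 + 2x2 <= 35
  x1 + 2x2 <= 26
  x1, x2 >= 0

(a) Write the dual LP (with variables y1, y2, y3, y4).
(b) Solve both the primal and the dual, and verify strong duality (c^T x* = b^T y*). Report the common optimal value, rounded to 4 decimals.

The standard primal-dual pair for 'max c^T x s.t. A x <= b, x >= 0' is:
  Dual:  min b^T y  s.t.  A^T y >= c,  y >= 0.

So the dual LP is:
  minimize  9y1 + 9y2 + 35y3 + 26y4
  subject to:
    y1 + 3y3 + y4 >= 2
    y2 + 2y3 + 2y4 >= 4
    y1, y2, y3, y4 >= 0

Solving the primal: x* = (5.6667, 9).
  primal value c^T x* = 47.3333.
Solving the dual: y* = (0, 2.6667, 0.6667, 0).
  dual value b^T y* = 47.3333.
Strong duality: c^T x* = b^T y*. Confirmed.

47.3333


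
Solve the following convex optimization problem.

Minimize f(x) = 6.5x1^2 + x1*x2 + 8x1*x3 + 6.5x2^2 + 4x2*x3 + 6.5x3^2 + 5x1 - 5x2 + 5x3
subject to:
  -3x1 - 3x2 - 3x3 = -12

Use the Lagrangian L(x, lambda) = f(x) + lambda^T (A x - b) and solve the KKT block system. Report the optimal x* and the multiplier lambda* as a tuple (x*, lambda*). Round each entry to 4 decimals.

Form the Lagrangian:
  L(x, lambda) = (1/2) x^T Q x + c^T x + lambda^T (A x - b)
Stationarity (grad_x L = 0): Q x + c + A^T lambda = 0.
Primal feasibility: A x = b.

This gives the KKT block system:
  [ Q   A^T ] [ x     ]   [-c ]
  [ A    0  ] [ lambda ] = [ b ]

Solving the linear system:
  x*      = (1.5227, 2.3864, 0.0909)
  lambda* = (9.303)
  f(x*)   = 53.8864

x* = (1.5227, 2.3864, 0.0909), lambda* = (9.303)


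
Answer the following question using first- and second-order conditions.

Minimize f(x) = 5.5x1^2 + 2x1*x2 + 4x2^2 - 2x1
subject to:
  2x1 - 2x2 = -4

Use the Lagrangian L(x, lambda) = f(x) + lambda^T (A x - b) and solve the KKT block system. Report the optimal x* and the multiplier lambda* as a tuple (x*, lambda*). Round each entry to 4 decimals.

Form the Lagrangian:
  L(x, lambda) = (1/2) x^T Q x + c^T x + lambda^T (A x - b)
Stationarity (grad_x L = 0): Q x + c + A^T lambda = 0.
Primal feasibility: A x = b.

This gives the KKT block system:
  [ Q   A^T ] [ x     ]   [-c ]
  [ A    0  ] [ lambda ] = [ b ]

Solving the linear system:
  x*      = (-0.7826, 1.2174)
  lambda* = (4.087)
  f(x*)   = 8.9565

x* = (-0.7826, 1.2174), lambda* = (4.087)


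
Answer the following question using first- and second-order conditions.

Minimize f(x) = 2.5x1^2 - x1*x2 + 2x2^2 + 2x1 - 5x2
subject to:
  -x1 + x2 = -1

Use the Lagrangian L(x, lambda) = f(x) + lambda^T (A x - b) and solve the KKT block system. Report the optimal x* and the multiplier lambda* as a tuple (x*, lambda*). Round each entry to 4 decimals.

Form the Lagrangian:
  L(x, lambda) = (1/2) x^T Q x + c^T x + lambda^T (A x - b)
Stationarity (grad_x L = 0): Q x + c + A^T lambda = 0.
Primal feasibility: A x = b.

This gives the KKT block system:
  [ Q   A^T ] [ x     ]   [-c ]
  [ A    0  ] [ lambda ] = [ b ]

Solving the linear system:
  x*      = (0.8571, -0.1429)
  lambda* = (6.4286)
  f(x*)   = 4.4286

x* = (0.8571, -0.1429), lambda* = (6.4286)


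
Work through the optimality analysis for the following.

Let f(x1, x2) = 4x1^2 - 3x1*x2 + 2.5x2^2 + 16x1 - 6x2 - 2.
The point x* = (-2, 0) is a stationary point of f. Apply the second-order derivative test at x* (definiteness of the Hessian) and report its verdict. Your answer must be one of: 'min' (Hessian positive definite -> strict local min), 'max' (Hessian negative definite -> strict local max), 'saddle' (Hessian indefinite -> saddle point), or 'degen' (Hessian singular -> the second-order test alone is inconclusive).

Compute the Hessian H = grad^2 f:
  H = [[8, -3], [-3, 5]]
Verify stationarity: grad f(x*) = H x* + g = (0, 0).
Eigenvalues of H: 3.1459, 9.8541.
Both eigenvalues > 0, so H is positive definite -> x* is a strict local min.

min


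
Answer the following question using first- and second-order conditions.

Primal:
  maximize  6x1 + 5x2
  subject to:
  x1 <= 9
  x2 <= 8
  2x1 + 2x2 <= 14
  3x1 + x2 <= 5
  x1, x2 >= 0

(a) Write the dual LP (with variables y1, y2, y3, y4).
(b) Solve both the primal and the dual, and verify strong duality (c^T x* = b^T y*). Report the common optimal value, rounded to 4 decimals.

The standard primal-dual pair for 'max c^T x s.t. A x <= b, x >= 0' is:
  Dual:  min b^T y  s.t.  A^T y >= c,  y >= 0.

So the dual LP is:
  minimize  9y1 + 8y2 + 14y3 + 5y4
  subject to:
    y1 + 2y3 + 3y4 >= 6
    y2 + 2y3 + y4 >= 5
    y1, y2, y3, y4 >= 0

Solving the primal: x* = (0, 5).
  primal value c^T x* = 25.
Solving the dual: y* = (0, 0, 0, 5).
  dual value b^T y* = 25.
Strong duality: c^T x* = b^T y*. Confirmed.

25


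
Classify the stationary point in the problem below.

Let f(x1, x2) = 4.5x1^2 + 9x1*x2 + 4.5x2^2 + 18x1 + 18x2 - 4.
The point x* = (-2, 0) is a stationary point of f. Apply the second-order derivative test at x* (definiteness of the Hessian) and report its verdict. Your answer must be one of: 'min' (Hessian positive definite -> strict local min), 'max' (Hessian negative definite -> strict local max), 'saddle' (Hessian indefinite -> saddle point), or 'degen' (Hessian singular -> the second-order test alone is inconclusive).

Compute the Hessian H = grad^2 f:
  H = [[9, 9], [9, 9]]
Verify stationarity: grad f(x*) = H x* + g = (0, 0).
Eigenvalues of H: 0, 18.
H has a zero eigenvalue (singular; positive semidefinite but not definite), so H is neither positive definite, negative definite, nor indefinite. The second-order test alone is inconclusive -> degen.
(Indeed, f is constant along the null direction of H through x*, so x* is not a strict local extremum.)

degen


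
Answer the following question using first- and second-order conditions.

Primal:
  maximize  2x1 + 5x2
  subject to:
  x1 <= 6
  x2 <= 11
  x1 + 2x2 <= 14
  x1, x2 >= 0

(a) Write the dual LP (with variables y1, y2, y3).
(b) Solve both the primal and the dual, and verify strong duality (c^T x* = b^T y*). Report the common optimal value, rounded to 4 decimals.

The standard primal-dual pair for 'max c^T x s.t. A x <= b, x >= 0' is:
  Dual:  min b^T y  s.t.  A^T y >= c,  y >= 0.

So the dual LP is:
  minimize  6y1 + 11y2 + 14y3
  subject to:
    y1 + y3 >= 2
    y2 + 2y3 >= 5
    y1, y2, y3 >= 0

Solving the primal: x* = (0, 7).
  primal value c^T x* = 35.
Solving the dual: y* = (0, 0, 2.5).
  dual value b^T y* = 35.
Strong duality: c^T x* = b^T y*. Confirmed.

35


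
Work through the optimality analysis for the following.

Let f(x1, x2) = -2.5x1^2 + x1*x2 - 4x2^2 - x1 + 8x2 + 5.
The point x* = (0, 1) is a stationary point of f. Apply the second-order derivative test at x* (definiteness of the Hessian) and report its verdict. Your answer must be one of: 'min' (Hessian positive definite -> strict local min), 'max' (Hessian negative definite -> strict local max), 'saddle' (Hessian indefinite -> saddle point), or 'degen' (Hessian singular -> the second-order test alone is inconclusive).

Compute the Hessian H = grad^2 f:
  H = [[-5, 1], [1, -8]]
Verify stationarity: grad f(x*) = H x* + g = (0, 0).
Eigenvalues of H: -8.3028, -4.6972.
Both eigenvalues < 0, so H is negative definite -> x* is a strict local max.

max


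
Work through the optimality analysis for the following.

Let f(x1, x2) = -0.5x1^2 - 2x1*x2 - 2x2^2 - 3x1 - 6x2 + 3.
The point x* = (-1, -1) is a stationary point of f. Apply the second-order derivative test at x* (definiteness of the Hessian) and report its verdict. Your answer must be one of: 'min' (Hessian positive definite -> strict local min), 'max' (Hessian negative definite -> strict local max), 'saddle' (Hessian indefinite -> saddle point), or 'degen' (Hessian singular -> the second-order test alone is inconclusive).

Compute the Hessian H = grad^2 f:
  H = [[-1, -2], [-2, -4]]
Verify stationarity: grad f(x*) = H x* + g = (0, 0).
Eigenvalues of H: -5, 0.
H has a zero eigenvalue (singular; negative semidefinite but not definite), so H is neither positive definite, negative definite, nor indefinite. The second-order test alone is inconclusive -> degen.
(Indeed, f is constant along the null direction of H through x*, so x* is not a strict local extremum.)

degen


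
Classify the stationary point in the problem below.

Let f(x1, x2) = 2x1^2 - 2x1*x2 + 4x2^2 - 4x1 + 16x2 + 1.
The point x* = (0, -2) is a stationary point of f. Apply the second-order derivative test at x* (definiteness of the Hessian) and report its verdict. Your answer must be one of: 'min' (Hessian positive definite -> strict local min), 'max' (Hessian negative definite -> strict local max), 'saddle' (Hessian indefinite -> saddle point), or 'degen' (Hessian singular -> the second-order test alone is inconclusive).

Compute the Hessian H = grad^2 f:
  H = [[4, -2], [-2, 8]]
Verify stationarity: grad f(x*) = H x* + g = (0, 0).
Eigenvalues of H: 3.1716, 8.8284.
Both eigenvalues > 0, so H is positive definite -> x* is a strict local min.

min


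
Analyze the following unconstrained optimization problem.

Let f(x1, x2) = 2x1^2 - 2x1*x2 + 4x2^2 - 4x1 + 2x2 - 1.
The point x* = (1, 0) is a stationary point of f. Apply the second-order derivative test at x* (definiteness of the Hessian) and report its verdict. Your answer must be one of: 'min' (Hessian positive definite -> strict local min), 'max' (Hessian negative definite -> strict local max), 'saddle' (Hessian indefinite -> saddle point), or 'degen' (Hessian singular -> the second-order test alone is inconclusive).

Compute the Hessian H = grad^2 f:
  H = [[4, -2], [-2, 8]]
Verify stationarity: grad f(x*) = H x* + g = (0, 0).
Eigenvalues of H: 3.1716, 8.8284.
Both eigenvalues > 0, so H is positive definite -> x* is a strict local min.

min


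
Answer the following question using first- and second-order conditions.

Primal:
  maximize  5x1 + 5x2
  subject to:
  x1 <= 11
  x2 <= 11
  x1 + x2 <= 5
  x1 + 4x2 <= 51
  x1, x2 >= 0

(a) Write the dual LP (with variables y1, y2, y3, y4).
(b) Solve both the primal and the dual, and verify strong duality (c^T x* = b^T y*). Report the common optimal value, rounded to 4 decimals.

The standard primal-dual pair for 'max c^T x s.t. A x <= b, x >= 0' is:
  Dual:  min b^T y  s.t.  A^T y >= c,  y >= 0.

So the dual LP is:
  minimize  11y1 + 11y2 + 5y3 + 51y4
  subject to:
    y1 + y3 + y4 >= 5
    y2 + y3 + 4y4 >= 5
    y1, y2, y3, y4 >= 0

Solving the primal: x* = (5, 0).
  primal value c^T x* = 25.
Solving the dual: y* = (0, 0, 5, 0).
  dual value b^T y* = 25.
Strong duality: c^T x* = b^T y*. Confirmed.

25


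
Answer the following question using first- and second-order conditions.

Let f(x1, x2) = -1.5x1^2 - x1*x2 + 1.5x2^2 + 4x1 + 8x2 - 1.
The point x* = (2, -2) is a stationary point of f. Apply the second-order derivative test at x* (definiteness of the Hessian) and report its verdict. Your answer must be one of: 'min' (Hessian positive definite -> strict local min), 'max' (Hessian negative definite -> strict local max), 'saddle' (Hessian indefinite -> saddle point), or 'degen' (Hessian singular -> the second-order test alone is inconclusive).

Compute the Hessian H = grad^2 f:
  H = [[-3, -1], [-1, 3]]
Verify stationarity: grad f(x*) = H x* + g = (0, 0).
Eigenvalues of H: -3.1623, 3.1623.
Eigenvalues have mixed signs, so H is indefinite -> x* is a saddle point.

saddle


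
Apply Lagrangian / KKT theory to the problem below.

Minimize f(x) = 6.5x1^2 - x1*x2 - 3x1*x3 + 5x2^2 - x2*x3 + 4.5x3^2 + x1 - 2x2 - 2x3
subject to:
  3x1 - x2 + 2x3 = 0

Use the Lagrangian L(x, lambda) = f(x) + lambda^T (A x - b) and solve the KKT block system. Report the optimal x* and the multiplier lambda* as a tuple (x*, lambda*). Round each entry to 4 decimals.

Form the Lagrangian:
  L(x, lambda) = (1/2) x^T Q x + c^T x + lambda^T (A x - b)
Stationarity (grad_x L = 0): Q x + c + A^T lambda = 0.
Primal feasibility: A x = b.

This gives the KKT block system:
  [ Q   A^T ] [ x     ]   [-c ]
  [ A    0  ] [ lambda ] = [ b ]

Solving the linear system:
  x*      = (-0.0524, 0.2306, 0.1939)
  lambda* = (0.1644)
  f(x*)   = -0.4506

x* = (-0.0524, 0.2306, 0.1939), lambda* = (0.1644)


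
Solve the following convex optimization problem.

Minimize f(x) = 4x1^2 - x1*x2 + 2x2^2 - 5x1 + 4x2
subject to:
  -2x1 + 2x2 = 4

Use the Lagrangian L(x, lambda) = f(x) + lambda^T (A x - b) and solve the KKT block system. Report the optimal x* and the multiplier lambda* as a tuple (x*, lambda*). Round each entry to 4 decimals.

Form the Lagrangian:
  L(x, lambda) = (1/2) x^T Q x + c^T x + lambda^T (A x - b)
Stationarity (grad_x L = 0): Q x + c + A^T lambda = 0.
Primal feasibility: A x = b.

This gives the KKT block system:
  [ Q   A^T ] [ x     ]   [-c ]
  [ A    0  ] [ lambda ] = [ b ]

Solving the linear system:
  x*      = (-0.5, 1.5)
  lambda* = (-5.25)
  f(x*)   = 14.75

x* = (-0.5, 1.5), lambda* = (-5.25)


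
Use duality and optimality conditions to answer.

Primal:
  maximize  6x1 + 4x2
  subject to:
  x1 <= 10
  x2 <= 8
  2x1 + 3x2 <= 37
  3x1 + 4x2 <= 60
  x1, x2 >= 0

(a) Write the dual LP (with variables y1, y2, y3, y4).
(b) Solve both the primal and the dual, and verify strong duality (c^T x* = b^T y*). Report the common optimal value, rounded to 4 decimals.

The standard primal-dual pair for 'max c^T x s.t. A x <= b, x >= 0' is:
  Dual:  min b^T y  s.t.  A^T y >= c,  y >= 0.

So the dual LP is:
  minimize  10y1 + 8y2 + 37y3 + 60y4
  subject to:
    y1 + 2y3 + 3y4 >= 6
    y2 + 3y3 + 4y4 >= 4
    y1, y2, y3, y4 >= 0

Solving the primal: x* = (10, 5.6667).
  primal value c^T x* = 82.6667.
Solving the dual: y* = (3.3333, 0, 1.3333, 0).
  dual value b^T y* = 82.6667.
Strong duality: c^T x* = b^T y*. Confirmed.

82.6667


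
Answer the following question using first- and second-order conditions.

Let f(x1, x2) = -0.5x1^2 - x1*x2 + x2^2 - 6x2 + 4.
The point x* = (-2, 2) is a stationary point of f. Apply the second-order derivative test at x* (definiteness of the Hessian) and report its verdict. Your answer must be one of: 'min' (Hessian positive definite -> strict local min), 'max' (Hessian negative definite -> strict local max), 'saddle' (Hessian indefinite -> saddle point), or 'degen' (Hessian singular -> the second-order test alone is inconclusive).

Compute the Hessian H = grad^2 f:
  H = [[-1, -1], [-1, 2]]
Verify stationarity: grad f(x*) = H x* + g = (0, 0).
Eigenvalues of H: -1.3028, 2.3028.
Eigenvalues have mixed signs, so H is indefinite -> x* is a saddle point.

saddle


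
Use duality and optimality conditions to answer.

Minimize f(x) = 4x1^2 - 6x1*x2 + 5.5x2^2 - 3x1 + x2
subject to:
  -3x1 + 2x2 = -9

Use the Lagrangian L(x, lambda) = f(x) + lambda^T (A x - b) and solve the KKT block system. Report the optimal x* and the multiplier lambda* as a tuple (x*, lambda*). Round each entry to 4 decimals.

Form the Lagrangian:
  L(x, lambda) = (1/2) x^T Q x + c^T x + lambda^T (A x - b)
Stationarity (grad_x L = 0): Q x + c + A^T lambda = 0.
Primal feasibility: A x = b.

This gives the KKT block system:
  [ Q   A^T ] [ x     ]   [-c ]
  [ A    0  ] [ lambda ] = [ b ]

Solving the linear system:
  x*      = (3.3051, 0.4576)
  lambda* = (6.8983)
  f(x*)   = 26.3136

x* = (3.3051, 0.4576), lambda* = (6.8983)


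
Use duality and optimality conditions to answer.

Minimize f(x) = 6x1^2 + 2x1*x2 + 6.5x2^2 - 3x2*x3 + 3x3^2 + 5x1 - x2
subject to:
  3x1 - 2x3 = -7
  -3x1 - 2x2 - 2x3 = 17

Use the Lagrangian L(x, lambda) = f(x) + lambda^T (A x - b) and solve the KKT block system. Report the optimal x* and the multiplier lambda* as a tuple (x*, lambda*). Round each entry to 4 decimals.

Form the Lagrangian:
  L(x, lambda) = (1/2) x^T Q x + c^T x + lambda^T (A x - b)
Stationarity (grad_x L = 0): Q x + c + A^T lambda = 0.
Primal feasibility: A x = b.

This gives the KKT block system:
  [ Q   A^T ] [ x     ]   [-c ]
  [ A    0  ] [ lambda ] = [ b ]

Solving the linear system:
  x*      = (-3.6127, -1.1619, -1.919)
  lambda* = (4.7722, -8.7865)
  f(x*)   = 82.9373

x* = (-3.6127, -1.1619, -1.919), lambda* = (4.7722, -8.7865)


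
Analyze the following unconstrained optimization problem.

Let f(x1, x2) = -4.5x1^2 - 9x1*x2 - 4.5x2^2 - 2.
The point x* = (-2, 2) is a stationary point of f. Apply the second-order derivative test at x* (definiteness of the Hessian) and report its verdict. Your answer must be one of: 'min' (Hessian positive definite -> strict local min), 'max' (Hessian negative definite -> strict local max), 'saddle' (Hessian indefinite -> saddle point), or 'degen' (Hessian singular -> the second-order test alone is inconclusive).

Compute the Hessian H = grad^2 f:
  H = [[-9, -9], [-9, -9]]
Verify stationarity: grad f(x*) = H x* + g = (0, 0).
Eigenvalues of H: -18, 0.
H has a zero eigenvalue (singular; negative semidefinite but not definite), so H is neither positive definite, negative definite, nor indefinite. The second-order test alone is inconclusive -> degen.
(Indeed, f is constant along the null direction of H through x*, so x* is not a strict local extremum.)

degen


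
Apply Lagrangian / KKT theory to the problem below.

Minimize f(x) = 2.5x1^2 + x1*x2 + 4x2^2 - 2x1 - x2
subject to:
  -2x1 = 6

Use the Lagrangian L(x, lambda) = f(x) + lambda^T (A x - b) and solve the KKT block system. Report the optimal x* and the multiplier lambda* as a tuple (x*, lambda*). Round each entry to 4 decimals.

Form the Lagrangian:
  L(x, lambda) = (1/2) x^T Q x + c^T x + lambda^T (A x - b)
Stationarity (grad_x L = 0): Q x + c + A^T lambda = 0.
Primal feasibility: A x = b.

This gives the KKT block system:
  [ Q   A^T ] [ x     ]   [-c ]
  [ A    0  ] [ lambda ] = [ b ]

Solving the linear system:
  x*      = (-3, 0.5)
  lambda* = (-8.25)
  f(x*)   = 27.5

x* = (-3, 0.5), lambda* = (-8.25)


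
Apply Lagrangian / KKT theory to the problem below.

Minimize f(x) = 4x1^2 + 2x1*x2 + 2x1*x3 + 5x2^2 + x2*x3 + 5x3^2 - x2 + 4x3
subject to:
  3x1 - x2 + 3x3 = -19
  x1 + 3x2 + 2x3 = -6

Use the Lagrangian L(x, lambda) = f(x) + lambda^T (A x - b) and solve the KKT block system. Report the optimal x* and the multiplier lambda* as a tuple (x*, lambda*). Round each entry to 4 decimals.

Form the Lagrangian:
  L(x, lambda) = (1/2) x^T Q x + c^T x + lambda^T (A x - b)
Stationarity (grad_x L = 0): Q x + c + A^T lambda = 0.
Primal feasibility: A x = b.

This gives the KKT block system:
  [ Q   A^T ] [ x     ]   [-c ]
  [ A    0  ] [ lambda ] = [ b ]

Solving the linear system:
  x*      = (-3.013, 0.9964, -2.9882)
  lambda* = (8.4213, 2.8237)
  f(x*)   = 81.9988

x* = (-3.013, 0.9964, -2.9882), lambda* = (8.4213, 2.8237)


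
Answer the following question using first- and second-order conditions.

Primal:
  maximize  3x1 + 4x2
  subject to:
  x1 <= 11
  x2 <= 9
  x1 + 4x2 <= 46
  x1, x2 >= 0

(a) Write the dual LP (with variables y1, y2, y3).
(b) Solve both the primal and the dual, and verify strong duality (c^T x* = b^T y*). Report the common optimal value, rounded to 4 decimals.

The standard primal-dual pair for 'max c^T x s.t. A x <= b, x >= 0' is:
  Dual:  min b^T y  s.t.  A^T y >= c,  y >= 0.

So the dual LP is:
  minimize  11y1 + 9y2 + 46y3
  subject to:
    y1 + y3 >= 3
    y2 + 4y3 >= 4
    y1, y2, y3 >= 0

Solving the primal: x* = (11, 8.75).
  primal value c^T x* = 68.
Solving the dual: y* = (2, 0, 1).
  dual value b^T y* = 68.
Strong duality: c^T x* = b^T y*. Confirmed.

68


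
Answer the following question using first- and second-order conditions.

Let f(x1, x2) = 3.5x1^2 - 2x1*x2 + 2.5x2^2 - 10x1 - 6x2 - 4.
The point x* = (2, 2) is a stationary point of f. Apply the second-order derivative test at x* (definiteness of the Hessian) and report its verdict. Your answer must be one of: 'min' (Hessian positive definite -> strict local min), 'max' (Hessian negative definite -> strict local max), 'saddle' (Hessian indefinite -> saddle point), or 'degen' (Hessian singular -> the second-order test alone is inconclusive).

Compute the Hessian H = grad^2 f:
  H = [[7, -2], [-2, 5]]
Verify stationarity: grad f(x*) = H x* + g = (0, 0).
Eigenvalues of H: 3.7639, 8.2361.
Both eigenvalues > 0, so H is positive definite -> x* is a strict local min.

min


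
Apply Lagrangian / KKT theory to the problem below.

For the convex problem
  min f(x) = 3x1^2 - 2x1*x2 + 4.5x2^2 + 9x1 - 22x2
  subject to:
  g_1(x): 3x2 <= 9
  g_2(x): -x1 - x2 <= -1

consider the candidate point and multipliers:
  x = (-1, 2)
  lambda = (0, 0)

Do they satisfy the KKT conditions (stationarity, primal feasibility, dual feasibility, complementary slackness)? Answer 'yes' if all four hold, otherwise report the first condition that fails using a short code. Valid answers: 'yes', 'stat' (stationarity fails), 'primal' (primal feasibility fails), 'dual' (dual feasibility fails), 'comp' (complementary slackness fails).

Gradient of f: grad f(x) = Q x + c = (-1, -2)
Constraint values g_i(x) = a_i^T x - b_i:
  g_1((-1, 2)) = -3
  g_2((-1, 2)) = 0
Stationarity residual: grad f(x) + sum_i lambda_i a_i = (-1, -2)
  -> stationarity FAILS
Primal feasibility (all g_i <= 0): OK
Dual feasibility (all lambda_i >= 0): OK
Complementary slackness (lambda_i * g_i(x) = 0 for all i): OK

Verdict: the first failing condition is stationarity -> stat.

stat


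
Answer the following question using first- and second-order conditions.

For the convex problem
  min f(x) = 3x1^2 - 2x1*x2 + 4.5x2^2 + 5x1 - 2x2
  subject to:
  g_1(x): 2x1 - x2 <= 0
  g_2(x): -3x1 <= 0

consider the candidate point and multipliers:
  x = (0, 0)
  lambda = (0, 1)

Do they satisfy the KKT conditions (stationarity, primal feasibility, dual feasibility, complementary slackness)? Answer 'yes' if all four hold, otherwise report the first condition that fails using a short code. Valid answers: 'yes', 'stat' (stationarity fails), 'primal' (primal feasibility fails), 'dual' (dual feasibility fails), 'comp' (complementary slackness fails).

Gradient of f: grad f(x) = Q x + c = (5, -2)
Constraint values g_i(x) = a_i^T x - b_i:
  g_1((0, 0)) = 0
  g_2((0, 0)) = 0
Stationarity residual: grad f(x) + sum_i lambda_i a_i = (2, -2)
  -> stationarity FAILS
Primal feasibility (all g_i <= 0): OK
Dual feasibility (all lambda_i >= 0): OK
Complementary slackness (lambda_i * g_i(x) = 0 for all i): OK

Verdict: the first failing condition is stationarity -> stat.

stat


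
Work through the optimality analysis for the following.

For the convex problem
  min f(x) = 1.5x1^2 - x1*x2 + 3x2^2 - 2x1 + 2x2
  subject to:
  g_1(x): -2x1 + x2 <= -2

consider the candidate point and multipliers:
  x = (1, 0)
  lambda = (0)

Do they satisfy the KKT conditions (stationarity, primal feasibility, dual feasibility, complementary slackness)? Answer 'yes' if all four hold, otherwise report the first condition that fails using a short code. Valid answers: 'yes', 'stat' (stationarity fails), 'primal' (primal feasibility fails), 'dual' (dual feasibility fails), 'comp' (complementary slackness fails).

Gradient of f: grad f(x) = Q x + c = (1, 1)
Constraint values g_i(x) = a_i^T x - b_i:
  g_1((1, 0)) = 0
Stationarity residual: grad f(x) + sum_i lambda_i a_i = (1, 1)
  -> stationarity FAILS
Primal feasibility (all g_i <= 0): OK
Dual feasibility (all lambda_i >= 0): OK
Complementary slackness (lambda_i * g_i(x) = 0 for all i): OK

Verdict: the first failing condition is stationarity -> stat.

stat


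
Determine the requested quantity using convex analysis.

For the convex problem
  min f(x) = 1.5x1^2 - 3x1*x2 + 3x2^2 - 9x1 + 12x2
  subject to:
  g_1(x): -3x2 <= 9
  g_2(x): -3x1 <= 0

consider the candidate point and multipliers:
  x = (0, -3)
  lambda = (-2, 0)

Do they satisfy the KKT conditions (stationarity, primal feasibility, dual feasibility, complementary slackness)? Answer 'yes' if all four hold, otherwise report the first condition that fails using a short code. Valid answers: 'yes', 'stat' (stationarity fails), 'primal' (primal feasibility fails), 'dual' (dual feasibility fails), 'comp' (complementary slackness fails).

Gradient of f: grad f(x) = Q x + c = (0, -6)
Constraint values g_i(x) = a_i^T x - b_i:
  g_1((0, -3)) = 0
  g_2((0, -3)) = 0
Stationarity residual: grad f(x) + sum_i lambda_i a_i = (0, 0)
  -> stationarity OK
Primal feasibility (all g_i <= 0): OK
Dual feasibility (all lambda_i >= 0): FAILS
Complementary slackness (lambda_i * g_i(x) = 0 for all i): OK

Verdict: the first failing condition is dual_feasibility -> dual.

dual
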